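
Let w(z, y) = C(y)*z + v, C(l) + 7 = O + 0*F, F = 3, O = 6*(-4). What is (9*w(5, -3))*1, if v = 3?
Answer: -1368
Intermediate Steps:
O = -24
C(l) = -31 (C(l) = -7 + (-24 + 0*3) = -7 + (-24 + 0) = -7 - 24 = -31)
w(z, y) = 3 - 31*z (w(z, y) = -31*z + 3 = 3 - 31*z)
(9*w(5, -3))*1 = (9*(3 - 31*5))*1 = (9*(3 - 155))*1 = (9*(-152))*1 = -1368*1 = -1368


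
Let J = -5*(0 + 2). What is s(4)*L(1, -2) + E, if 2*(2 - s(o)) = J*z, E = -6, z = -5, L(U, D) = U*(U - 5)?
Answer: 86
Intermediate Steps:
L(U, D) = U*(-5 + U)
J = -10 (J = -5*2 = -10)
s(o) = -23 (s(o) = 2 - (-5)*(-5) = 2 - ½*50 = 2 - 25 = -23)
s(4)*L(1, -2) + E = -23*(-5 + 1) - 6 = -23*(-4) - 6 = 92 - 6 = 86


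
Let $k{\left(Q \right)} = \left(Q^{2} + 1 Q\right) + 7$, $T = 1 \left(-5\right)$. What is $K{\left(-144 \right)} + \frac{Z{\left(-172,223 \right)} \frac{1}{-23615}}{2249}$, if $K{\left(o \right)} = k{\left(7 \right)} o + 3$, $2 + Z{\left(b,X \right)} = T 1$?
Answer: $- \frac{481655814308}{53110135} \approx -9069.0$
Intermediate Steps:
$T = -5$
$Z{\left(b,X \right)} = -7$ ($Z{\left(b,X \right)} = -2 - 5 = -7$)
$k{\left(Q \right)} = 7 + Q + Q^{2}$ ($k{\left(Q \right)} = \left(Q^{2} + Q\right) + 7 = \left(Q + Q^{2}\right) + 7 = 7 + Q + Q^{2}$)
$K{\left(o \right)} = 3 + 63 o$ ($K{\left(o \right)} = \left(7 + 7 + 7^{2}\right) o + 3 = \left(7 + 7 + 49\right) o + 3 = 63 o + 3 = 3 + 63 o$)
$K{\left(-144 \right)} + \frac{Z{\left(-172,223 \right)} \frac{1}{-23615}}{2249} = \left(3 + 63 \left(-144\right)\right) + \frac{\left(-7\right) \frac{1}{-23615}}{2249} = \left(3 - 9072\right) + \left(-7\right) \left(- \frac{1}{23615}\right) \frac{1}{2249} = -9069 + \frac{7}{23615} \cdot \frac{1}{2249} = -9069 + \frac{7}{53110135} = - \frac{481655814308}{53110135}$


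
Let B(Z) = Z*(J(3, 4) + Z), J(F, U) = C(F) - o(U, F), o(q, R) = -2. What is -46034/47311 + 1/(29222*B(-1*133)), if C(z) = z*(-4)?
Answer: -2325860388191/2390380610618 ≈ -0.97301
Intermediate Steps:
C(z) = -4*z
J(F, U) = 2 - 4*F (J(F, U) = -4*F - 1*(-2) = -4*F + 2 = 2 - 4*F)
B(Z) = Z*(-10 + Z) (B(Z) = Z*((2 - 4*3) + Z) = Z*((2 - 12) + Z) = Z*(-10 + Z))
-46034/47311 + 1/(29222*B(-1*133)) = -46034/47311 + 1/(29222*(((-1*133)*(-10 - 1*133)))) = -46034*1/47311 + 1/(29222*((-133*(-10 - 133)))) = -46034/47311 + 1/(29222*((-133*(-143)))) = -46034/47311 + (1/29222)/19019 = -46034/47311 + (1/29222)*(1/19019) = -46034/47311 + 1/555773218 = -2325860388191/2390380610618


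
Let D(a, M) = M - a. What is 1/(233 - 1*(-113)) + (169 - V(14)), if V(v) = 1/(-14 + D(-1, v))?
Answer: 58129/346 ≈ 168.00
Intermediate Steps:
V(v) = 1/(-13 + v) (V(v) = 1/(-14 + (v - 1*(-1))) = 1/(-14 + (v + 1)) = 1/(-14 + (1 + v)) = 1/(-13 + v))
1/(233 - 1*(-113)) + (169 - V(14)) = 1/(233 - 1*(-113)) + (169 - 1/(-13 + 14)) = 1/(233 + 113) + (169 - 1/1) = 1/346 + (169 - 1*1) = 1/346 + (169 - 1) = 1/346 + 168 = 58129/346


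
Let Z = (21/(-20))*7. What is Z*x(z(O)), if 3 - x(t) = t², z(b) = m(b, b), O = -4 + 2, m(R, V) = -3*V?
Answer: 4851/20 ≈ 242.55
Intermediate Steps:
Z = -147/20 (Z = (21*(-1/20))*7 = -21/20*7 = -147/20 ≈ -7.3500)
O = -2
z(b) = -3*b
x(t) = 3 - t²
Z*x(z(O)) = -147*(3 - (-3*(-2))²)/20 = -147*(3 - 1*6²)/20 = -147*(3 - 1*36)/20 = -147*(3 - 36)/20 = -147/20*(-33) = 4851/20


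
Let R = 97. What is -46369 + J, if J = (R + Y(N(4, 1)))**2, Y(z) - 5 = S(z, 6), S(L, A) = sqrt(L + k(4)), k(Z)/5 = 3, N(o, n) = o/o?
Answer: -35133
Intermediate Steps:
N(o, n) = 1
k(Z) = 15 (k(Z) = 5*3 = 15)
S(L, A) = sqrt(15 + L) (S(L, A) = sqrt(L + 15) = sqrt(15 + L))
Y(z) = 5 + sqrt(15 + z)
J = 11236 (J = (97 + (5 + sqrt(15 + 1)))**2 = (97 + (5 + sqrt(16)))**2 = (97 + (5 + 4))**2 = (97 + 9)**2 = 106**2 = 11236)
-46369 + J = -46369 + 11236 = -35133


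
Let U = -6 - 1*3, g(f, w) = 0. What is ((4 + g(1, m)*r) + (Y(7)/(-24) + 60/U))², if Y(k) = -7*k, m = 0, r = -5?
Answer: 25/64 ≈ 0.39063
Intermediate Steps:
U = -9 (U = -6 - 3 = -9)
((4 + g(1, m)*r) + (Y(7)/(-24) + 60/U))² = ((4 + 0*(-5)) + (-7*7/(-24) + 60/(-9)))² = ((4 + 0) + (-49*(-1/24) + 60*(-⅑)))² = (4 + (49/24 - 20/3))² = (4 - 37/8)² = (-5/8)² = 25/64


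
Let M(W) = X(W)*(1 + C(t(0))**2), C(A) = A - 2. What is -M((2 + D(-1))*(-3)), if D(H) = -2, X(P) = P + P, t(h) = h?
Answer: 0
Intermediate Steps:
X(P) = 2*P
C(A) = -2 + A
M(W) = 10*W (M(W) = (2*W)*(1 + (-2 + 0)**2) = (2*W)*(1 + (-2)**2) = (2*W)*(1 + 4) = (2*W)*5 = 10*W)
-M((2 + D(-1))*(-3)) = -10*(2 - 2)*(-3) = -10*0*(-3) = -10*0 = -1*0 = 0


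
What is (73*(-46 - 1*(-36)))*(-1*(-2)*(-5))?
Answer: 7300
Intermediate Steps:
(73*(-46 - 1*(-36)))*(-1*(-2)*(-5)) = (73*(-46 + 36))*(2*(-5)) = (73*(-10))*(-10) = -730*(-10) = 7300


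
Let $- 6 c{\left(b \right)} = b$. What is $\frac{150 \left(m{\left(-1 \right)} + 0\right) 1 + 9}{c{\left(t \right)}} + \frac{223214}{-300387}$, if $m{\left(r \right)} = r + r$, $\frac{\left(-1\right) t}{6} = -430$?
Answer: $- \frac{8569403}{129166410} \approx -0.066344$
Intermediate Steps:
$t = 2580$ ($t = \left(-6\right) \left(-430\right) = 2580$)
$m{\left(r \right)} = 2 r$
$c{\left(b \right)} = - \frac{b}{6}$
$\frac{150 \left(m{\left(-1 \right)} + 0\right) 1 + 9}{c{\left(t \right)}} + \frac{223214}{-300387} = \frac{150 \left(2 \left(-1\right) + 0\right) 1 + 9}{\left(- \frac{1}{6}\right) 2580} + \frac{223214}{-300387} = \frac{150 \left(-2 + 0\right) 1 + 9}{-430} + 223214 \left(- \frac{1}{300387}\right) = \left(150 \left(\left(-2\right) 1\right) + 9\right) \left(- \frac{1}{430}\right) - \frac{223214}{300387} = \left(150 \left(-2\right) + 9\right) \left(- \frac{1}{430}\right) - \frac{223214}{300387} = \left(-300 + 9\right) \left(- \frac{1}{430}\right) - \frac{223214}{300387} = \left(-291\right) \left(- \frac{1}{430}\right) - \frac{223214}{300387} = \frac{291}{430} - \frac{223214}{300387} = - \frac{8569403}{129166410}$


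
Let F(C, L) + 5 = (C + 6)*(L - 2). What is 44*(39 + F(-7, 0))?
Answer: 1584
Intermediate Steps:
F(C, L) = -5 + (-2 + L)*(6 + C) (F(C, L) = -5 + (C + 6)*(L - 2) = -5 + (6 + C)*(-2 + L) = -5 + (-2 + L)*(6 + C))
44*(39 + F(-7, 0)) = 44*(39 + (-17 - 2*(-7) + 6*0 - 7*0)) = 44*(39 + (-17 + 14 + 0 + 0)) = 44*(39 - 3) = 44*36 = 1584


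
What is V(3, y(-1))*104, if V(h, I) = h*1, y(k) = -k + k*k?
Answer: 312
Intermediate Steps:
y(k) = k² - k (y(k) = -k + k² = k² - k)
V(h, I) = h
V(3, y(-1))*104 = 3*104 = 312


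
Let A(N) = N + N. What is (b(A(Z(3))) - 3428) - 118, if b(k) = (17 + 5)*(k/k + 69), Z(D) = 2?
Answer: -2006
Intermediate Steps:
A(N) = 2*N
b(k) = 1540 (b(k) = 22*(1 + 69) = 22*70 = 1540)
(b(A(Z(3))) - 3428) - 118 = (1540 - 3428) - 118 = -1888 - 118 = -2006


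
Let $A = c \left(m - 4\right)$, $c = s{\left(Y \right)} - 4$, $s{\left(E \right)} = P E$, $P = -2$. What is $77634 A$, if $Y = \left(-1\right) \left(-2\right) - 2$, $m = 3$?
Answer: $310536$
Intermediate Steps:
$Y = 0$ ($Y = 2 - 2 = 0$)
$s{\left(E \right)} = - 2 E$
$c = -4$ ($c = \left(-2\right) 0 - 4 = 0 - 4 = -4$)
$A = 4$ ($A = - 4 \left(3 - 4\right) = \left(-4\right) \left(-1\right) = 4$)
$77634 A = 77634 \cdot 4 = 310536$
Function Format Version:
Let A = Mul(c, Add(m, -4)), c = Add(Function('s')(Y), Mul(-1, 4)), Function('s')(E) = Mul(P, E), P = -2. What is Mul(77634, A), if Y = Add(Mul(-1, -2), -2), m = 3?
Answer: 310536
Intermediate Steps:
Y = 0 (Y = Add(2, -2) = 0)
Function('s')(E) = Mul(-2, E)
c = -4 (c = Add(Mul(-2, 0), Mul(-1, 4)) = Add(0, -4) = -4)
A = 4 (A = Mul(-4, Add(3, -4)) = Mul(-4, -1) = 4)
Mul(77634, A) = Mul(77634, 4) = 310536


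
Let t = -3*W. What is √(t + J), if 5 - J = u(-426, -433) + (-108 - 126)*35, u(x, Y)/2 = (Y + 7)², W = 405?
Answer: 2*I*√88993 ≈ 596.63*I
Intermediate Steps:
t = -1215 (t = -3*405 = -1215)
u(x, Y) = 2*(7 + Y)² (u(x, Y) = 2*(Y + 7)² = 2*(7 + Y)²)
J = -354757 (J = 5 - (2*(7 - 433)² + (-108 - 126)*35) = 5 - (2*(-426)² - 234*35) = 5 - (2*181476 - 8190) = 5 - (362952 - 8190) = 5 - 1*354762 = 5 - 354762 = -354757)
√(t + J) = √(-1215 - 354757) = √(-355972) = 2*I*√88993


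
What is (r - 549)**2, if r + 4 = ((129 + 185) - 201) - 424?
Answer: 746496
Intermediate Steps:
r = -315 (r = -4 + (((129 + 185) - 201) - 424) = -4 + ((314 - 201) - 424) = -4 + (113 - 424) = -4 - 311 = -315)
(r - 549)**2 = (-315 - 549)**2 = (-864)**2 = 746496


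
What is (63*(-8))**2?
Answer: 254016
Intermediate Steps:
(63*(-8))**2 = (-504)**2 = 254016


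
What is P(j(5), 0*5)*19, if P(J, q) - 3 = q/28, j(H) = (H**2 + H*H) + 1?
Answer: 57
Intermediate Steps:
j(H) = 1 + 2*H**2 (j(H) = (H**2 + H**2) + 1 = 2*H**2 + 1 = 1 + 2*H**2)
P(J, q) = 3 + q/28
P(j(5), 0*5)*19 = (3 + (0*5)/28)*19 = (3 + (1/28)*0)*19 = (3 + 0)*19 = 3*19 = 57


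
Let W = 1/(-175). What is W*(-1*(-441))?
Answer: -63/25 ≈ -2.5200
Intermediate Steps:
W = -1/175 ≈ -0.0057143
W*(-1*(-441)) = -(-1)*(-441)/175 = -1/175*441 = -63/25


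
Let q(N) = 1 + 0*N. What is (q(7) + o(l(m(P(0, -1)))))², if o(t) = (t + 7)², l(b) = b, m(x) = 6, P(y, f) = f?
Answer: 28900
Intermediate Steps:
q(N) = 1 (q(N) = 1 + 0 = 1)
o(t) = (7 + t)²
(q(7) + o(l(m(P(0, -1)))))² = (1 + (7 + 6)²)² = (1 + 13²)² = (1 + 169)² = 170² = 28900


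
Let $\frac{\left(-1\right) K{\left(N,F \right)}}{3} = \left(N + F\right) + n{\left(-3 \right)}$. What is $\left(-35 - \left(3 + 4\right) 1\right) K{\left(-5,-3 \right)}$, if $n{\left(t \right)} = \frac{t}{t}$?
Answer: $-882$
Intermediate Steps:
$n{\left(t \right)} = 1$
$K{\left(N,F \right)} = -3 - 3 F - 3 N$ ($K{\left(N,F \right)} = - 3 \left(\left(N + F\right) + 1\right) = - 3 \left(\left(F + N\right) + 1\right) = - 3 \left(1 + F + N\right) = -3 - 3 F - 3 N$)
$\left(-35 - \left(3 + 4\right) 1\right) K{\left(-5,-3 \right)} = \left(-35 - \left(3 + 4\right) 1\right) \left(-3 - -9 - -15\right) = \left(-35 - 7 \cdot 1\right) \left(-3 + 9 + 15\right) = \left(-35 - 7\right) 21 = \left(-42\right) 21 = -882$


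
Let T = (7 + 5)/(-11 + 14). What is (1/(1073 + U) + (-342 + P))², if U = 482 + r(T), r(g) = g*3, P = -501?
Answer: 1744988160400/2455489 ≈ 7.1065e+5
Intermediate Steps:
T = 4 (T = 12/3 = 12*(⅓) = 4)
r(g) = 3*g
U = 494 (U = 482 + 3*4 = 482 + 12 = 494)
(1/(1073 + U) + (-342 + P))² = (1/(1073 + 494) + (-342 - 501))² = (1/1567 - 843)² = (-1320980/1567)² = 1744988160400/2455489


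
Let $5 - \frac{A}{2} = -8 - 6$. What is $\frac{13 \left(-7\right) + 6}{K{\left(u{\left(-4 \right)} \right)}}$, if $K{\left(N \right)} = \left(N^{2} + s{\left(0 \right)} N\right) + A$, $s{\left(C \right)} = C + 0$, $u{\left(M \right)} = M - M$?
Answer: $- \frac{85}{38} \approx -2.2368$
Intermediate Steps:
$u{\left(M \right)} = 0$
$A = 38$ ($A = 10 - 2 \left(-8 - 6\right) = 10 - -28 = 10 + 28 = 38$)
$s{\left(C \right)} = C$
$K{\left(N \right)} = 38 + N^{2}$ ($K{\left(N \right)} = \left(N^{2} + 0 N\right) + 38 = \left(N^{2} + 0\right) + 38 = N^{2} + 38 = 38 + N^{2}$)
$\frac{13 \left(-7\right) + 6}{K{\left(u{\left(-4 \right)} \right)}} = \frac{13 \left(-7\right) + 6}{38 + 0^{2}} = \frac{-91 + 6}{38 + 0} = - \frac{85}{38}$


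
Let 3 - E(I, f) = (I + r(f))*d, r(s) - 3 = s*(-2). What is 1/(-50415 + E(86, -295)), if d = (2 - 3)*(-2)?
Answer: -1/51770 ≈ -1.9316e-5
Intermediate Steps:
r(s) = 3 - 2*s (r(s) = 3 + s*(-2) = 3 - 2*s)
d = 2 (d = -1*(-2) = 2)
E(I, f) = -3 - 2*I + 4*f (E(I, f) = 3 - (I + (3 - 2*f))*2 = 3 - (3 + I - 2*f)*2 = 3 - (6 - 4*f + 2*I) = 3 + (-6 - 2*I + 4*f) = -3 - 2*I + 4*f)
1/(-50415 + E(86, -295)) = 1/(-50415 + (-3 - 2*86 + 4*(-295))) = 1/(-50415 + (-3 - 172 - 1180)) = 1/(-50415 - 1355) = 1/(-51770) = -1/51770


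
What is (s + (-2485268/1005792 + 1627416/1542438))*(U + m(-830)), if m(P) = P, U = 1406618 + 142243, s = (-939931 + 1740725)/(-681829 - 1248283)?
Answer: -7366420775152227890879/2599237265078976 ≈ -2.8341e+6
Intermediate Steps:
s = -400397/965056 (s = 800794/(-1930112) = 800794*(-1/1930112) = -400397/965056 ≈ -0.41490)
U = 1548861
(s + (-2485268/1005792 + 1627416/1542438))*(U + m(-830)) = (-400397/965056 + (-2485268/1005792 + 1627416/1542438))*(1548861 - 830) = (-400397/965056 + (-2485268*1/1005792 + 1627416*(1/1542438)))*1548031 = (-400397/965056 + (-621317/251448 + 90412/85691))*1548031 = (-400397/965056 - 30507358471/21546830568)*1548031 = -4758574456940609/2599237265078976*1548031 = -7366420775152227890879/2599237265078976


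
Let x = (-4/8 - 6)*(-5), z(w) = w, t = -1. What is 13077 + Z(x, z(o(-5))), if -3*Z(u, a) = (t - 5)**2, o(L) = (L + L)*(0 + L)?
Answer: 13065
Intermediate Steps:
o(L) = 2*L**2 (o(L) = (2*L)*L = 2*L**2)
x = 65/2 (x = (-4*1/8 - 6)*(-5) = (-1/2 - 6)*(-5) = -13/2*(-5) = 65/2 ≈ 32.500)
Z(u, a) = -12 (Z(u, a) = -(-1 - 5)**2/3 = -1/3*(-6)**2 = -1/3*36 = -12)
13077 + Z(x, z(o(-5))) = 13077 - 12 = 13065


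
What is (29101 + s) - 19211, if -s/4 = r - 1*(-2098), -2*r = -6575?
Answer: -11652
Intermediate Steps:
r = 6575/2 (r = -½*(-6575) = 6575/2 ≈ 3287.5)
s = -21542 (s = -4*(6575/2 - 1*(-2098)) = -4*(6575/2 + 2098) = -4*10771/2 = -21542)
(29101 + s) - 19211 = (29101 - 21542) - 19211 = 7559 - 19211 = -11652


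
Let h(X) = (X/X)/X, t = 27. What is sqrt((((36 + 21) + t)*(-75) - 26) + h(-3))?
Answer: I*sqrt(56937)/3 ≈ 79.538*I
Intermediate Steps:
h(X) = 1/X
sqrt((((36 + 21) + t)*(-75) - 26) + h(-3)) = sqrt((((36 + 21) + 27)*(-75) - 26) + 1/(-3)) = sqrt(((57 + 27)*(-75) - 26) - 1/3) = sqrt((84*(-75) - 26) - 1/3) = sqrt((-6300 - 26) - 1/3) = sqrt(-6326 - 1/3) = sqrt(-18979/3) = I*sqrt(56937)/3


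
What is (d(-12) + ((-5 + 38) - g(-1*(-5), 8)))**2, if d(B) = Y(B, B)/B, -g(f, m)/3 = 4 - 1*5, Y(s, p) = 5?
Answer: 126025/144 ≈ 875.17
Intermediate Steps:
g(f, m) = 3 (g(f, m) = -3*(4 - 1*5) = -3*(4 - 5) = -3*(-1) = 3)
d(B) = 5/B
(d(-12) + ((-5 + 38) - g(-1*(-5), 8)))**2 = (5/(-12) + ((-5 + 38) - 1*3))**2 = (5*(-1/12) + (33 - 3))**2 = (-5/12 + 30)**2 = (355/12)**2 = 126025/144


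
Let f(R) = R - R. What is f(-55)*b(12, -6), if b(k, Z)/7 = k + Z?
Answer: 0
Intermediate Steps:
b(k, Z) = 7*Z + 7*k (b(k, Z) = 7*(k + Z) = 7*(Z + k) = 7*Z + 7*k)
f(R) = 0
f(-55)*b(12, -6) = 0*(7*(-6) + 7*12) = 0*(-42 + 84) = 0*42 = 0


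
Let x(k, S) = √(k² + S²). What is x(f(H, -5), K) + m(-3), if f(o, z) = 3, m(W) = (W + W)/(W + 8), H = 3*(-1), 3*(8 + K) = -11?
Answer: -6/5 + √1306/3 ≈ 10.846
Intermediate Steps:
K = -35/3 (K = -8 + (⅓)*(-11) = -8 - 11/3 = -35/3 ≈ -11.667)
H = -3
m(W) = 2*W/(8 + W) (m(W) = (2*W)/(8 + W) = 2*W/(8 + W))
x(k, S) = √(S² + k²)
x(f(H, -5), K) + m(-3) = √((-35/3)² + 3²) + 2*(-3)/(8 - 3) = √(1225/9 + 9) + 2*(-3)/5 = √(1306/9) + 2*(-3)*(⅕) = √1306/3 - 6/5 = -6/5 + √1306/3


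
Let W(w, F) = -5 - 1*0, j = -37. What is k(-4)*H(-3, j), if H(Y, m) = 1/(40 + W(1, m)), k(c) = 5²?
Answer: 5/7 ≈ 0.71429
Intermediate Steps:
k(c) = 25
W(w, F) = -5 (W(w, F) = -5 + 0 = -5)
H(Y, m) = 1/35 (H(Y, m) = 1/(40 - 5) = 1/35)
k(-4)*H(-3, j) = 25*(1/35) = 5/7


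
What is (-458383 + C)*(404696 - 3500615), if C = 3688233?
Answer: -9999353982150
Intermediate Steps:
(-458383 + C)*(404696 - 3500615) = (-458383 + 3688233)*(404696 - 3500615) = 3229850*(-3095919) = -9999353982150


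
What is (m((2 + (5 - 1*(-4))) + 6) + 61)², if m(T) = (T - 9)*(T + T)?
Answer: 110889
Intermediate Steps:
m(T) = 2*T*(-9 + T) (m(T) = (-9 + T)*(2*T) = 2*T*(-9 + T))
(m((2 + (5 - 1*(-4))) + 6) + 61)² = (2*((2 + (5 - 1*(-4))) + 6)*(-9 + ((2 + (5 - 1*(-4))) + 6)) + 61)² = (2*((2 + (5 + 4)) + 6)*(-9 + ((2 + (5 + 4)) + 6)) + 61)² = (2*((2 + 9) + 6)*(-9 + ((2 + 9) + 6)) + 61)² = (2*(11 + 6)*(-9 + (11 + 6)) + 61)² = (2*17*(-9 + 17) + 61)² = (2*17*8 + 61)² = (272 + 61)² = 333² = 110889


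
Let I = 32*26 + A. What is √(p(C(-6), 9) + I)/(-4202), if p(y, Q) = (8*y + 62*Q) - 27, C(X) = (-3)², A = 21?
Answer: -2*√91/2101 ≈ -0.0090808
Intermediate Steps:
C(X) = 9
p(y, Q) = -27 + 8*y + 62*Q
I = 853 (I = 32*26 + 21 = 832 + 21 = 853)
√(p(C(-6), 9) + I)/(-4202) = √((-27 + 8*9 + 62*9) + 853)/(-4202) = √((-27 + 72 + 558) + 853)*(-1/4202) = √(603 + 853)*(-1/4202) = √1456*(-1/4202) = (4*√91)*(-1/4202) = -2*√91/2101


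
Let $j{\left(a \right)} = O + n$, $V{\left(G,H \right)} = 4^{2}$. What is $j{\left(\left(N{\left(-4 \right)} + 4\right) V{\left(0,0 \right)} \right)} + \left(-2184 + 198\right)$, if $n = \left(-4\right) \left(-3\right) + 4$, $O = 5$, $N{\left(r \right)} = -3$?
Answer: $-1965$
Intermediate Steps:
$V{\left(G,H \right)} = 16$
$n = 16$ ($n = 12 + 4 = 16$)
$j{\left(a \right)} = 21$ ($j{\left(a \right)} = 5 + 16 = 21$)
$j{\left(\left(N{\left(-4 \right)} + 4\right) V{\left(0,0 \right)} \right)} + \left(-2184 + 198\right) = 21 + \left(-2184 + 198\right) = 21 - 1986 = -1965$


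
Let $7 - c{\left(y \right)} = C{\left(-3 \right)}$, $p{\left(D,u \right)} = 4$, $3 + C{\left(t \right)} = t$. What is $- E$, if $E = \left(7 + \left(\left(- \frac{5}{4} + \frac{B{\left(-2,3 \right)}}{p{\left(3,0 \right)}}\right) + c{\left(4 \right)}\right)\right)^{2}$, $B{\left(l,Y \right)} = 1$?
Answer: $-361$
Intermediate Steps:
$C{\left(t \right)} = -3 + t$
$c{\left(y \right)} = 13$ ($c{\left(y \right)} = 7 - \left(-3 - 3\right) = 7 - -6 = 7 + 6 = 13$)
$E = 361$ ($E = \left(7 + \left(\left(- \frac{5}{4} + 1 \cdot \frac{1}{4}\right) + 13\right)\right)^{2} = \left(7 + \left(\left(\left(-5\right) \frac{1}{4} + 1 \cdot \frac{1}{4}\right) + 13\right)\right)^{2} = \left(7 + \left(\left(- \frac{5}{4} + \frac{1}{4}\right) + 13\right)\right)^{2} = \left(7 + \left(-1 + 13\right)\right)^{2} = \left(7 + 12\right)^{2} = 19^{2} = 361$)
$- E = \left(-1\right) 361 = -361$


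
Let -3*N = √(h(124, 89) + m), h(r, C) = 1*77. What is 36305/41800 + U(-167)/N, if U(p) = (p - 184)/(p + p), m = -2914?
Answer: 7261/8360 + 1053*I*√2837/947558 ≈ 0.86854 + 0.059191*I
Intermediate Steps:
h(r, C) = 77
U(p) = (-184 + p)/(2*p) (U(p) = (-184 + p)/((2*p)) = (-184 + p)*(1/(2*p)) = (-184 + p)/(2*p))
N = -I*√2837/3 (N = -√(77 - 2914)/3 = -I*√2837/3 ≈ -17.754*I)
36305/41800 + U(-167)/N = 36305/41800 + ((½)*(-184 - 167)/(-167))/((-I*√2837/3)) = 36305*(1/41800) + ((½)*(-1/167)*(-351))*(3*I*√2837/2837) = 7261/8360 + 351*(3*I*√2837/2837)/334 = 7261/8360 + 1053*I*√2837/947558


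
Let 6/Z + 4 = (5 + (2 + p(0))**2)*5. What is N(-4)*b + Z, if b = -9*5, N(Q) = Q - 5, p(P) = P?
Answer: 16611/41 ≈ 405.15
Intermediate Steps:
N(Q) = -5 + Q
b = -45
Z = 6/41 (Z = 6/(-4 + (5 + (2 + 0)**2)*5) = 6/(-4 + (5 + 2**2)*5) = 6/(-4 + (5 + 4)*5) = 6/(-4 + 9*5) = 6/(-4 + 45) = 6/41 ≈ 0.14634)
N(-4)*b + Z = (-5 - 4)*(-45) + 6/41 = -9*(-45) + 6/41 = 405 + 6/41 = 16611/41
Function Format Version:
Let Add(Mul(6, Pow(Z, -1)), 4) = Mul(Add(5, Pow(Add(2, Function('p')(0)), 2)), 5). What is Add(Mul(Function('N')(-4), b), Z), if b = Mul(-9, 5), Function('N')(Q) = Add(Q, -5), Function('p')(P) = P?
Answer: Rational(16611, 41) ≈ 405.15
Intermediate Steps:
Function('N')(Q) = Add(-5, Q)
b = -45
Z = Rational(6, 41) (Z = Mul(6, Pow(Add(-4, Mul(Add(5, Pow(Add(2, 0), 2)), 5)), -1)) = Mul(6, Pow(Add(-4, Mul(Add(5, Pow(2, 2)), 5)), -1)) = Mul(6, Pow(Add(-4, Mul(Add(5, 4), 5)), -1)) = Mul(6, Pow(Add(-4, Mul(9, 5)), -1)) = Mul(6, Pow(Add(-4, 45), -1)) = Mul(6, Pow(41, -1)) = Mul(6, Rational(1, 41)) = Rational(6, 41) ≈ 0.14634)
Add(Mul(Function('N')(-4), b), Z) = Add(Mul(Add(-5, -4), -45), Rational(6, 41)) = Add(Mul(-9, -45), Rational(6, 41)) = Add(405, Rational(6, 41)) = Rational(16611, 41)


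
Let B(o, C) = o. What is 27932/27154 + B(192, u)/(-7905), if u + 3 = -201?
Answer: 35931482/35775395 ≈ 1.0044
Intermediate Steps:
u = -204 (u = -3 - 201 = -204)
27932/27154 + B(192, u)/(-7905) = 27932/27154 + 192/(-7905) = 27932*(1/27154) + 192*(-1/7905) = 13966/13577 - 64/2635 = 35931482/35775395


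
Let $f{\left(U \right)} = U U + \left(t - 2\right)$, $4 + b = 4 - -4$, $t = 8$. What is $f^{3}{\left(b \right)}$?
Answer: $10648$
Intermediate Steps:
$b = 4$ ($b = -4 + \left(4 - -4\right) = -4 + \left(4 + 4\right) = -4 + 8 = 4$)
$f{\left(U \right)} = 6 + U^{2}$ ($f{\left(U \right)} = U U + \left(8 - 2\right) = U^{2} + \left(8 - 2\right) = U^{2} + 6 = 6 + U^{2}$)
$f^{3}{\left(b \right)} = \left(6 + 4^{2}\right)^{3} = \left(6 + 16\right)^{3} = 22^{3} = 10648$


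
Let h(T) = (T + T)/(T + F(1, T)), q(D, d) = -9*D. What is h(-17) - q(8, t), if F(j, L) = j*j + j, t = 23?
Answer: 1114/15 ≈ 74.267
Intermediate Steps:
F(j, L) = j + j**2 (F(j, L) = j**2 + j = j + j**2)
h(T) = 2*T/(2 + T) (h(T) = (T + T)/(T + 1*(1 + 1)) = (2*T)/(T + 1*2) = (2*T)/(T + 2) = (2*T)/(2 + T) = 2*T/(2 + T))
h(-17) - q(8, t) = 2*(-17)/(2 - 17) - (-9)*8 = 2*(-17)/(-15) - 1*(-72) = 2*(-17)*(-1/15) + 72 = 34/15 + 72 = 1114/15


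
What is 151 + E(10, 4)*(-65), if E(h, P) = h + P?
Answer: -759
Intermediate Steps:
E(h, P) = P + h
151 + E(10, 4)*(-65) = 151 + (4 + 10)*(-65) = 151 + 14*(-65) = 151 - 910 = -759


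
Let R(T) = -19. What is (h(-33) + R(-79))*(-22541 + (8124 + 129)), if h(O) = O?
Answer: 742976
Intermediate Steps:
(h(-33) + R(-79))*(-22541 + (8124 + 129)) = (-33 - 19)*(-22541 + (8124 + 129)) = -52*(-22541 + 8253) = -52*(-14288) = 742976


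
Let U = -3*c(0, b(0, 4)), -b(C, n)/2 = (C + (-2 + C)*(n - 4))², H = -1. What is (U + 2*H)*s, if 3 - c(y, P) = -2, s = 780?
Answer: -13260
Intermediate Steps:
b(C, n) = -2*(C + (-4 + n)*(-2 + C))² (b(C, n) = -2*(C + (-2 + C)*(n - 4))² = -2*(C + (-2 + C)*(-4 + n))² = -2*(C + (-4 + n)*(-2 + C))²)
c(y, P) = 5 (c(y, P) = 3 - 1*(-2) = 3 + 2 = 5)
U = -15 (U = -3*5 = -15)
(U + 2*H)*s = (-15 + 2*(-1))*780 = (-15 - 2)*780 = -17*780 = -13260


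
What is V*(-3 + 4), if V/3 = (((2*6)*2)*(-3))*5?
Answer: -1080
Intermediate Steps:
V = -1080 (V = 3*((((2*6)*2)*(-3))*5) = 3*(((12*2)*(-3))*5) = 3*((24*(-3))*5) = 3*(-72*5) = 3*(-360) = -1080)
V*(-3 + 4) = -1080*(-3 + 4) = -1080*1 = -1080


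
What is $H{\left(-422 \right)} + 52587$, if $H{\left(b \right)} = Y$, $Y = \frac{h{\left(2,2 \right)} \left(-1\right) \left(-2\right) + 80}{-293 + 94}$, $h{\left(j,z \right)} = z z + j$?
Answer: $\frac{10464721}{199} \approx 52587.0$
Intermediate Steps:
$h{\left(j,z \right)} = j + z^{2}$ ($h{\left(j,z \right)} = z^{2} + j = j + z^{2}$)
$Y = - \frac{92}{199}$ ($Y = \frac{\left(2 + 2^{2}\right) \left(-1\right) \left(-2\right) + 80}{-293 + 94} = \frac{\left(2 + 4\right) \left(-1\right) \left(-2\right) + 80}{-199} = \left(6 \left(-1\right) \left(-2\right) + 80\right) \left(- \frac{1}{199}\right) = \left(\left(-6\right) \left(-2\right) + 80\right) \left(- \frac{1}{199}\right) = \left(12 + 80\right) \left(- \frac{1}{199}\right) = 92 \left(- \frac{1}{199}\right) = - \frac{92}{199} \approx -0.46231$)
$H{\left(b \right)} = - \frac{92}{199}$
$H{\left(-422 \right)} + 52587 = - \frac{92}{199} + 52587 = \frac{10464721}{199}$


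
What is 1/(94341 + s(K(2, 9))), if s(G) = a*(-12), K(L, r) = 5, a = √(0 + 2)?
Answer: 31447/2966741331 + 4*√2/2966741331 ≈ 1.0602e-5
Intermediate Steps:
a = √2 ≈ 1.4142
s(G) = -12*√2 (s(G) = √2*(-12) = -12*√2)
1/(94341 + s(K(2, 9))) = 1/(94341 - 12*√2)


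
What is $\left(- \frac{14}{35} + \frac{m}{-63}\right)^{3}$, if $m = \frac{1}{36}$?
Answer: $- \frac{93638512421}{1458274104000} \approx -0.064212$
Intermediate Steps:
$m = \frac{1}{36} \approx 0.027778$
$\left(- \frac{14}{35} + \frac{m}{-63}\right)^{3} = \left(- \frac{14}{35} + \frac{1}{36 \left(-63\right)}\right)^{3} = \left(\left(-14\right) \frac{1}{35} + \frac{1}{36} \left(- \frac{1}{63}\right)\right)^{3} = \left(- \frac{2}{5} - \frac{1}{2268}\right)^{3} = \left(- \frac{4541}{11340}\right)^{3} = - \frac{93638512421}{1458274104000}$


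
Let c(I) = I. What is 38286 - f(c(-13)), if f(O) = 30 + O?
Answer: 38269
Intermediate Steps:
38286 - f(c(-13)) = 38286 - (30 - 13) = 38286 - 1*17 = 38286 - 17 = 38269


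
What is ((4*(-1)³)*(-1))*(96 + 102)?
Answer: 792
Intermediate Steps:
((4*(-1)³)*(-1))*(96 + 102) = ((4*(-1))*(-1))*198 = -4*(-1)*198 = 4*198 = 792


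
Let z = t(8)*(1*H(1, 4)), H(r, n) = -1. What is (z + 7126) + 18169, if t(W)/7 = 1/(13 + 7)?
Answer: 505893/20 ≈ 25295.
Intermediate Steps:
t(W) = 7/20 (t(W) = 7/(13 + 7) = 7/20)
z = -7/20 (z = 7*(1*(-1))/20 = (7/20)*(-1) = -7/20 ≈ -0.35000)
(z + 7126) + 18169 = (-7/20 + 7126) + 18169 = 142513/20 + 18169 = 505893/20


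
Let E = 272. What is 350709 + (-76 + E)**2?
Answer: 389125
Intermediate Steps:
350709 + (-76 + E)**2 = 350709 + (-76 + 272)**2 = 350709 + 196**2 = 350709 + 38416 = 389125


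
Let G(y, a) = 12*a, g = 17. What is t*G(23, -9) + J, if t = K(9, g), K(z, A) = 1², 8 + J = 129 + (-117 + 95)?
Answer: -9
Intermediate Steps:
J = 99 (J = -8 + (129 + (-117 + 95)) = -8 + (129 - 22) = -8 + 107 = 99)
K(z, A) = 1
t = 1
t*G(23, -9) + J = 1*(12*(-9)) + 99 = 1*(-108) + 99 = -108 + 99 = -9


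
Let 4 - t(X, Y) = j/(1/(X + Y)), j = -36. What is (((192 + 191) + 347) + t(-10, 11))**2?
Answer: 592900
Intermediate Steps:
t(X, Y) = 4 + 36*X + 36*Y (t(X, Y) = 4 - (-36)/(1/(X + Y)) = 4 - (-36)*(X + Y) = 4 - (-36*X - 36*Y) = 4 + (36*X + 36*Y) = 4 + 36*X + 36*Y)
(((192 + 191) + 347) + t(-10, 11))**2 = (((192 + 191) + 347) + (4 + 36*(-10) + 36*11))**2 = ((383 + 347) + (4 - 360 + 396))**2 = (730 + 40)**2 = 770**2 = 592900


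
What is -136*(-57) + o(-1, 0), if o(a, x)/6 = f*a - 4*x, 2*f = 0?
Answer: 7752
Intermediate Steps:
f = 0 (f = (1/2)*0 = 0)
o(a, x) = -24*x (o(a, x) = 6*(0*a - 4*x) = 6*(0 - 4*x) = 6*(-4*x) = -24*x)
-136*(-57) + o(-1, 0) = -136*(-57) - 24*0 = 7752 + 0 = 7752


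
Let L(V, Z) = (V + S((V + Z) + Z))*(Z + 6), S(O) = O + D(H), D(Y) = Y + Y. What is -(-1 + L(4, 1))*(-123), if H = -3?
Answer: 3321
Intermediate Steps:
D(Y) = 2*Y
S(O) = -6 + O (S(O) = O + 2*(-3) = O - 6 = -6 + O)
L(V, Z) = (6 + Z)*(-6 + 2*V + 2*Z) (L(V, Z) = (V + (-6 + ((V + Z) + Z)))*(Z + 6) = (V + (-6 + (V + 2*Z)))*(6 + Z) = (V + (-6 + V + 2*Z))*(6 + Z) = (-6 + 2*V + 2*Z)*(6 + Z) = (6 + Z)*(-6 + 2*V + 2*Z))
-(-1 + L(4, 1))*(-123) = -(-1 + (-36 + 2*1**2 + 6*1 + 12*4 + 2*4*1))*(-123) = -(-1 + (-36 + 2*1 + 6 + 48 + 8))*(-123) = -(-1 + (-36 + 2 + 6 + 48 + 8))*(-123) = -(-1 + 28)*(-123) = -1*27*(-123) = -27*(-123) = 3321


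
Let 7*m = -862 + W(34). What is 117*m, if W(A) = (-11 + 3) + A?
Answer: -97812/7 ≈ -13973.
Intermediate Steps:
W(A) = -8 + A
m = -836/7 (m = (-862 + (-8 + 34))/7 = (-862 + 26)/7 = (⅐)*(-836) = -836/7 ≈ -119.43)
117*m = 117*(-836/7) = -97812/7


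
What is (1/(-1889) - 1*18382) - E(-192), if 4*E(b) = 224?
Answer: -34829383/1889 ≈ -18438.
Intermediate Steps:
E(b) = 56 (E(b) = (¼)*224 = 56)
(1/(-1889) - 1*18382) - E(-192) = (1/(-1889) - 1*18382) - 1*56 = (-1/1889 - 18382) - 56 = -34723599/1889 - 56 = -34829383/1889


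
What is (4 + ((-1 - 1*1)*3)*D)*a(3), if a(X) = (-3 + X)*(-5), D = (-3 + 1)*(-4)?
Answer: 0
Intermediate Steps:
D = 8 (D = -2*(-4) = 8)
a(X) = 15 - 5*X
(4 + ((-1 - 1*1)*3)*D)*a(3) = (4 + ((-1 - 1*1)*3)*8)*(15 - 5*3) = (4 + ((-1 - 1)*3)*8)*(15 - 15) = (4 - 2*3*8)*0 = (4 - 6*8)*0 = (4 - 48)*0 = -44*0 = 0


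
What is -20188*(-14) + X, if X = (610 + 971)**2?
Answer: 2782193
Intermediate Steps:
X = 2499561 (X = 1581**2 = 2499561)
-20188*(-14) + X = -20188*(-14) + 2499561 = 282632 + 2499561 = 2782193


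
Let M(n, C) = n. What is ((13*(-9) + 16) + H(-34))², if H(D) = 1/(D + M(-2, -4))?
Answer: 13227769/1296 ≈ 10207.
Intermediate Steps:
H(D) = 1/(-2 + D) (H(D) = 1/(D - 2) = 1/(-2 + D))
((13*(-9) + 16) + H(-34))² = ((13*(-9) + 16) + 1/(-2 - 34))² = ((-117 + 16) + 1/(-36))² = (-101 - 1/36)² = (-3637/36)² = 13227769/1296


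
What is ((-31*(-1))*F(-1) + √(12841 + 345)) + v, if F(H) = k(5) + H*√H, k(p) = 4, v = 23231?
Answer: 23355 + √13186 - 31*I ≈ 23470.0 - 31.0*I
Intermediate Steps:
F(H) = 4 + H^(3/2) (F(H) = 4 + H*√H = 4 + H^(3/2))
((-31*(-1))*F(-1) + √(12841 + 345)) + v = ((-31*(-1))*(4 + (-1)^(3/2)) + √(12841 + 345)) + 23231 = (31*(4 - I) + √13186) + 23231 = ((124 - 31*I) + √13186) + 23231 = (124 + √13186 - 31*I) + 23231 = 23355 + √13186 - 31*I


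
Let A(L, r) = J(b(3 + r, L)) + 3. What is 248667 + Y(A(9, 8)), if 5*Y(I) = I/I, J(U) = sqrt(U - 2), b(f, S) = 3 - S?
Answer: 1243336/5 ≈ 2.4867e+5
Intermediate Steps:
J(U) = sqrt(-2 + U)
A(L, r) = 3 + sqrt(1 - L) (A(L, r) = sqrt(-2 + (3 - L)) + 3 = sqrt(1 - L) + 3 = 3 + sqrt(1 - L))
Y(I) = 1/5 (Y(I) = (I/I)/5 = (1/5)*1 = 1/5)
248667 + Y(A(9, 8)) = 248667 + 1/5 = 1243336/5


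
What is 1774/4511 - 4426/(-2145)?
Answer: 1828532/744315 ≈ 2.4567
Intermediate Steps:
1774/4511 - 4426/(-2145) = 1774*(1/4511) - 4426*(-1/2145) = 1774/4511 + 4426/2145 = 1828532/744315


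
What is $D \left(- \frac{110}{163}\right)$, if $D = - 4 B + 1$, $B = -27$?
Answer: $- \frac{11990}{163} \approx -73.558$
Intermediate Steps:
$D = 109$ ($D = \left(-4\right) \left(-27\right) + 1 = 108 + 1 = 109$)
$D \left(- \frac{110}{163}\right) = 109 \left(- \frac{110}{163}\right) = - \frac{11990}{163}$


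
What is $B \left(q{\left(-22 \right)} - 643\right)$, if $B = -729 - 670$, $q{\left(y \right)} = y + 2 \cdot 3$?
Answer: $921941$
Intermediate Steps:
$q{\left(y \right)} = 6 + y$ ($q{\left(y \right)} = y + 6 = 6 + y$)
$B = -1399$
$B \left(q{\left(-22 \right)} - 643\right) = - 1399 \left(\left(6 - 22\right) - 643\right) = - 1399 \left(-16 - 643\right) = \left(-1399\right) \left(-659\right) = 921941$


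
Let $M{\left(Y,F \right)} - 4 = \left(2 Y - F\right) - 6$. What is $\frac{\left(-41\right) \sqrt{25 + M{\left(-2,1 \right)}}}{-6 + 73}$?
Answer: $- \frac{123 \sqrt{2}}{67} \approx -2.5962$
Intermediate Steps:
$M{\left(Y,F \right)} = -2 - F + 2 Y$ ($M{\left(Y,F \right)} = 4 - \left(6 + F - 2 Y\right) = -2 - F + 2 Y$)
$\frac{\left(-41\right) \sqrt{25 + M{\left(-2,1 \right)}}}{-6 + 73} = \frac{\left(-41\right) \sqrt{25 - 7}}{-6 + 73} = \frac{\left(-41\right) \sqrt{25 - 7}}{67} = - 41 \sqrt{25 - 7} \cdot \frac{1}{67} = - 41 \sqrt{18} \cdot \frac{1}{67} = - 41 \cdot 3 \sqrt{2} \cdot \frac{1}{67} = - 123 \sqrt{2} \cdot \frac{1}{67} = - \frac{123 \sqrt{2}}{67}$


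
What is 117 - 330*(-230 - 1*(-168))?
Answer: 20577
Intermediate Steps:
117 - 330*(-230 - 1*(-168)) = 117 - 330*(-230 + 168) = 117 - 330*(-62) = 117 + 20460 = 20577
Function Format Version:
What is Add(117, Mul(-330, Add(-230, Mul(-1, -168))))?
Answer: 20577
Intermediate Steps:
Add(117, Mul(-330, Add(-230, Mul(-1, -168)))) = Add(117, Mul(-330, Add(-230, 168))) = Add(117, Mul(-330, -62)) = Add(117, 20460) = 20577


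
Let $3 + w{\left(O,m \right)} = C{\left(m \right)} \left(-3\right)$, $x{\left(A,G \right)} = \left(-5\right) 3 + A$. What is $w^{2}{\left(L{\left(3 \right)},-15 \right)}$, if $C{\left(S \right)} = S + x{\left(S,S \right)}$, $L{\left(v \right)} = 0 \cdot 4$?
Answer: $17424$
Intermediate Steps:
$x{\left(A,G \right)} = -15 + A$
$L{\left(v \right)} = 0$
$C{\left(S \right)} = -15 + 2 S$ ($C{\left(S \right)} = S + \left(-15 + S\right) = -15 + 2 S$)
$w{\left(O,m \right)} = 42 - 6 m$ ($w{\left(O,m \right)} = -3 + \left(-15 + 2 m\right) \left(-3\right) = -3 - \left(-45 + 6 m\right) = 42 - 6 m$)
$w^{2}{\left(L{\left(3 \right)},-15 \right)} = \left(42 - -90\right)^{2} = \left(42 + 90\right)^{2} = 132^{2} = 17424$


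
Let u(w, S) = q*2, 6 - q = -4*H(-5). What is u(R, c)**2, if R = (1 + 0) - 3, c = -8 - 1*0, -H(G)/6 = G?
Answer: 63504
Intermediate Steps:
H(G) = -6*G
c = -8 (c = -8 + 0 = -8)
R = -2 (R = 1 - 3 = -2)
q = 126 (q = 6 - (-4)*(-6*(-5)) = 6 - (-4)*30 = 6 - 1*(-120) = 6 + 120 = 126)
u(w, S) = 252 (u(w, S) = 126*2 = 252)
u(R, c)**2 = 252**2 = 63504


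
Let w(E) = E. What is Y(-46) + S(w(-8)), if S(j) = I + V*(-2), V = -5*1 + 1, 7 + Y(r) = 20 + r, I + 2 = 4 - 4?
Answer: -27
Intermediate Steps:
I = -2 (I = -2 + (4 - 4) = -2 + 0 = -2)
Y(r) = 13 + r (Y(r) = -7 + (20 + r) = 13 + r)
V = -4 (V = -5 + 1 = -4)
S(j) = 6 (S(j) = -2 - 4*(-2) = -2 + 8 = 6)
Y(-46) + S(w(-8)) = (13 - 46) + 6 = -33 + 6 = -27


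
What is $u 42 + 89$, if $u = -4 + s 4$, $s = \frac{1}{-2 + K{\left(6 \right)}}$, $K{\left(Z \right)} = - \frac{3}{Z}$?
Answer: $- \frac{731}{5} \approx -146.2$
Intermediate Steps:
$s = - \frac{2}{5}$ ($s = \frac{1}{-2 - \frac{3}{6}} = \frac{1}{-2 - \frac{1}{2}} = \frac{1}{- \frac{5}{2}} = - \frac{2}{5} \approx -0.4$)
$u = - \frac{28}{5}$ ($u = -4 - \frac{8}{5} = - \frac{28}{5} \approx -5.6$)
$u 42 + 89 = \left(- \frac{28}{5}\right) 42 + 89 = - \frac{1176}{5} + 89 = - \frac{731}{5}$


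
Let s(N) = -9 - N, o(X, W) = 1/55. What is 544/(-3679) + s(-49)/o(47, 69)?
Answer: 8093256/3679 ≈ 2199.9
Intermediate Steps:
o(X, W) = 1/55
544/(-3679) + s(-49)/o(47, 69) = 544/(-3679) + (-9 - 1*(-49))/(1/55) = 544*(-1/3679) + (-9 + 49)*55 = -544/3679 + 40*55 = -544/3679 + 2200 = 8093256/3679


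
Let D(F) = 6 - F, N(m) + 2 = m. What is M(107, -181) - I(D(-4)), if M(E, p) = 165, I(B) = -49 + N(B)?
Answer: 206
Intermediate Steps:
N(m) = -2 + m
I(B) = -51 + B (I(B) = -49 + (-2 + B) = -51 + B)
M(107, -181) - I(D(-4)) = 165 - (-51 + (6 - 1*(-4))) = 165 - (-51 + (6 + 4)) = 165 - (-51 + 10) = 165 - 1*(-41) = 165 + 41 = 206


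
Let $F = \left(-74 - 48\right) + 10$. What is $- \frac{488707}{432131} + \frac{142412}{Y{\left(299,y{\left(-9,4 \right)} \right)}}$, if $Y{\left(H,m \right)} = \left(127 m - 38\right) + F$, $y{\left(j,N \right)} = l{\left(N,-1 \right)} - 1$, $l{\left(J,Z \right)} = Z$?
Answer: $- \frac{15434519400}{43645231} \approx -353.64$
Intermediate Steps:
$y{\left(j,N \right)} = -2$ ($y{\left(j,N \right)} = -1 - 1 = -2$)
$F = -112$ ($F = -122 + 10 = -112$)
$Y{\left(H,m \right)} = -150 + 127 m$ ($Y{\left(H,m \right)} = \left(127 m - 38\right) - 112 = \left(-38 + 127 m\right) - 112 = -150 + 127 m$)
$- \frac{488707}{432131} + \frac{142412}{Y{\left(299,y{\left(-9,4 \right)} \right)}} = - \frac{488707}{432131} + \frac{142412}{-150 + 127 \left(-2\right)} = \left(-488707\right) \frac{1}{432131} + \frac{142412}{-150 - 254} = - \frac{488707}{432131} + \frac{142412}{-404} = - \frac{488707}{432131} + 142412 \left(- \frac{1}{404}\right) = - \frac{488707}{432131} - \frac{35603}{101} = - \frac{15434519400}{43645231}$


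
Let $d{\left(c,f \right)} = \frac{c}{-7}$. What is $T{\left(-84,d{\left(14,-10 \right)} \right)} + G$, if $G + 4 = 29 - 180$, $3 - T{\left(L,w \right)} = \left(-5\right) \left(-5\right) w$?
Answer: $-102$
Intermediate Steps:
$d{\left(c,f \right)} = - \frac{c}{7}$ ($d{\left(c,f \right)} = c \left(- \frac{1}{7}\right) = - \frac{c}{7}$)
$T{\left(L,w \right)} = 3 - 25 w$ ($T{\left(L,w \right)} = 3 - \left(-5\right) \left(-5\right) w = 3 - 25 w$)
$G = -155$ ($G = -4 + \left(29 - 180\right) = -4 - 151 = -155$)
$T{\left(-84,d{\left(14,-10 \right)} \right)} + G = \left(3 - 25 \left(\left(- \frac{1}{7}\right) 14\right)\right) - 155 = \left(3 - -50\right) - 155 = \left(3 + 50\right) - 155 = 53 - 155 = -102$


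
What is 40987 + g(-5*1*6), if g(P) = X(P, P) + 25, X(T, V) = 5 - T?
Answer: 41047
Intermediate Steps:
g(P) = 30 - P (g(P) = (5 - P) + 25 = 30 - P)
40987 + g(-5*1*6) = 40987 + (30 - (-5*1)*6) = 40987 + (30 - (-5)*6) = 40987 + (30 - 1*(-30)) = 40987 + (30 + 30) = 40987 + 60 = 41047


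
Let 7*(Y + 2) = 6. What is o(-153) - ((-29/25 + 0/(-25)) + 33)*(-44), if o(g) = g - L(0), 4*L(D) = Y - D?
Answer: 218443/175 ≈ 1248.2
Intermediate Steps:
Y = -8/7 (Y = -2 + (⅐)*6 = -2 + 6/7 = -8/7 ≈ -1.1429)
L(D) = -2/7 - D/4 (L(D) = (-8/7 - D)/4 = -2/7 - D/4)
o(g) = 2/7 + g (o(g) = g - (-2/7 - ¼*0) = g - (-2/7 + 0) = g - 1*(-2/7) = g + 2/7 = 2/7 + g)
o(-153) - ((-29/25 + 0/(-25)) + 33)*(-44) = (2/7 - 153) - ((-29/25 + 0/(-25)) + 33)*(-44) = -1069/7 - ((-29*1/25 + 0*(-1/25)) + 33)*(-44) = -1069/7 - ((-29/25 + 0) + 33)*(-44) = -1069/7 - (-29/25 + 33)*(-44) = -1069/7 - 796*(-44)/25 = -1069/7 - 1*(-35024/25) = -1069/7 + 35024/25 = 218443/175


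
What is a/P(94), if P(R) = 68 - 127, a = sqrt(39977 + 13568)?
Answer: -sqrt(53545)/59 ≈ -3.9220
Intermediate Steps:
a = sqrt(53545) ≈ 231.40
P(R) = -59
a/P(94) = sqrt(53545)/(-59) = sqrt(53545)*(-1/59) = -sqrt(53545)/59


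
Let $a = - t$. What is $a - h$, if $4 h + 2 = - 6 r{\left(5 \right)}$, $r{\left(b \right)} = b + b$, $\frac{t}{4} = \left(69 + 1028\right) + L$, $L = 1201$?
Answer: $- \frac{18353}{2} \approx -9176.5$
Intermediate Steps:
$t = 9192$ ($t = 4 \left(\left(69 + 1028\right) + 1201\right) = 4 \left(1097 + 1201\right) = 4 \cdot 2298 = 9192$)
$r{\left(b \right)} = 2 b$
$h = - \frac{31}{2}$ ($h = - \frac{1}{2} + \frac{\left(-6\right) 2 \cdot 5}{4} = - \frac{1}{2} + \frac{\left(-6\right) 10}{4} = - \frac{1}{2} + \frac{1}{4} \left(-60\right) = - \frac{1}{2} - 15 = - \frac{31}{2} \approx -15.5$)
$a = -9192$ ($a = \left(-1\right) 9192 = -9192$)
$a - h = -9192 - - \frac{31}{2} = -9192 + \frac{31}{2} = - \frac{18353}{2}$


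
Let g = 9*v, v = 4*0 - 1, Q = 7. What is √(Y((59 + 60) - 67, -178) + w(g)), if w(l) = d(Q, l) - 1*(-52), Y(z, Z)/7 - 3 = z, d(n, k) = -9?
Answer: 2*√107 ≈ 20.688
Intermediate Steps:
v = -1 (v = 0 - 1 = -1)
Y(z, Z) = 21 + 7*z
g = -9 (g = 9*(-1) = -9)
w(l) = 43 (w(l) = -9 - 1*(-52) = -9 + 52 = 43)
√(Y((59 + 60) - 67, -178) + w(g)) = √((21 + 7*((59 + 60) - 67)) + 43) = √((21 + 7*(119 - 67)) + 43) = √((21 + 7*52) + 43) = √((21 + 364) + 43) = √(385 + 43) = √428 = 2*√107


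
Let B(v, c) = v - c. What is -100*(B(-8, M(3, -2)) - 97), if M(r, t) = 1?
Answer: 10600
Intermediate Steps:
-100*(B(-8, M(3, -2)) - 97) = -100*((-8 - 1*1) - 97) = -100*((-8 - 1) - 97) = -100*(-9 - 97) = -100*(-106) = 10600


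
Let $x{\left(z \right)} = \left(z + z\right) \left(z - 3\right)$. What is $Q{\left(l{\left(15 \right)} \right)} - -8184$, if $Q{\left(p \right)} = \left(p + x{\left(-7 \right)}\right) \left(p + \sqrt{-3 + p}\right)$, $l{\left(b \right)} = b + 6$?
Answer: $11565 + 483 \sqrt{2} \approx 12248.0$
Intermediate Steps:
$l{\left(b \right)} = 6 + b$
$x{\left(z \right)} = 2 z \left(-3 + z\right)$
$Q{\left(p \right)} = \left(140 + p\right) \left(p + \sqrt{-3 + p}\right)$ ($Q{\left(p \right)} = \left(p + 2 \left(-7\right) \left(-3 - 7\right)\right) \left(p + \sqrt{-3 + p}\right) = \left(p + 2 \left(-7\right) \left(-10\right)\right) \left(p + \sqrt{-3 + p}\right) = \left(p + 140\right) \left(p + \sqrt{-3 + p}\right) = \left(140 + p\right) \left(p + \sqrt{-3 + p}\right)$)
$Q{\left(l{\left(15 \right)} \right)} - -8184 = \left(\left(6 + 15\right)^{2} + 140 \left(6 + 15\right) + 140 \sqrt{-3 + \left(6 + 15\right)} + \left(6 + 15\right) \sqrt{-3 + \left(6 + 15\right)}\right) - -8184 = \left(21^{2} + 140 \cdot 21 + 140 \sqrt{-3 + 21} + 21 \sqrt{-3 + 21}\right) + 8184 = \left(441 + 2940 + 140 \sqrt{18} + 21 \sqrt{18}\right) + 8184 = \left(441 + 2940 + 140 \cdot 3 \sqrt{2} + 21 \cdot 3 \sqrt{2}\right) + 8184 = \left(441 + 2940 + 420 \sqrt{2} + 63 \sqrt{2}\right) + 8184 = \left(3381 + 483 \sqrt{2}\right) + 8184 = 11565 + 483 \sqrt{2}$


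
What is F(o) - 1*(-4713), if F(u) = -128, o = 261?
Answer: 4585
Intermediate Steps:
F(o) - 1*(-4713) = -128 - 1*(-4713) = -128 + 4713 = 4585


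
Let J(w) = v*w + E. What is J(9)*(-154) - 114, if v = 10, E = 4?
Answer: -14590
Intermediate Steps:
J(w) = 4 + 10*w (J(w) = 10*w + 4 = 4 + 10*w)
J(9)*(-154) - 114 = (4 + 10*9)*(-154) - 114 = (4 + 90)*(-154) - 114 = 94*(-154) - 114 = -14476 - 114 = -14590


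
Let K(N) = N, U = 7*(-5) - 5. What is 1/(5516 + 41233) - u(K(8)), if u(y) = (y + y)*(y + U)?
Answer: 23935489/46749 ≈ 512.00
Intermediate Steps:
U = -40 (U = -35 - 5 = -40)
u(y) = 2*y*(-40 + y) (u(y) = (y + y)*(y - 40) = (2*y)*(-40 + y) = 2*y*(-40 + y))
1/(5516 + 41233) - u(K(8)) = 1/(5516 + 41233) - 2*8*(-40 + 8) = 1/46749 - 2*8*(-32) = 1/46749 - 1*(-512) = 1/46749 + 512 = 23935489/46749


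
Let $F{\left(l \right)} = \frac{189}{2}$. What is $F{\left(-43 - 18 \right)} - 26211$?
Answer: $- \frac{52233}{2} \approx -26117.0$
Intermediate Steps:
$F{\left(l \right)} = \frac{189}{2}$ ($F{\left(l \right)} = 189 \cdot \frac{1}{2} = \frac{189}{2}$)
$F{\left(-43 - 18 \right)} - 26211 = \frac{189}{2} - 26211 = - \frac{52233}{2}$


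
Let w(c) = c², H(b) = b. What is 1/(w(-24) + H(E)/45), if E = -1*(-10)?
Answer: 9/5186 ≈ 0.0017354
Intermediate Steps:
E = 10
1/(w(-24) + H(E)/45) = 1/((-24)² + 10/45) = 1/(576 + 10*(1/45)) = 1/(576 + 2/9) = 1/(5186/9) = 9/5186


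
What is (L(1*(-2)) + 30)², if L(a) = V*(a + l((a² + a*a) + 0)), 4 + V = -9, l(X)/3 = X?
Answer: 65536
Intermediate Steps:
l(X) = 3*X
V = -13 (V = -4 - 9 = -13)
L(a) = -78*a² - 13*a (L(a) = -13*(a + 3*((a² + a*a) + 0)) = -13*(a + 3*((a² + a²) + 0)) = -13*(a + 3*(2*a² + 0)) = -13*(a + 3*(2*a²)) = -13*(a + 6*a²) = -78*a² - 13*a)
(L(1*(-2)) + 30)² = (13*(1*(-2))*(-1 - 6*(-2)) + 30)² = (13*(-2)*(-1 - 6*(-2)) + 30)² = (13*(-2)*(-1 + 12) + 30)² = (13*(-2)*11 + 30)² = (-286 + 30)² = (-256)² = 65536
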